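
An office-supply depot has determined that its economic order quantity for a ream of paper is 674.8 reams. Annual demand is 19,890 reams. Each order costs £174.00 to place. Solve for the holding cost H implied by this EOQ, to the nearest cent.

Squaring Q* = √(2DS/H) gives Q*² = 2DS/H.
From Q* = √(2DS/H): H = 2DS / Q*² = 2 × 19,890 × 174 / 674.8² = 15.2007.

H ≈ £15.20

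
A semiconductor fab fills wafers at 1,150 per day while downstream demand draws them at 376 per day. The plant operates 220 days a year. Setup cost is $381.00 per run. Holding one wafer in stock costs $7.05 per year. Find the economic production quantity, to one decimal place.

Annual demand D = 376 × 220 = 82,720.
Production build-up factor (1 − d/p) = 1 − 376/1,150 = 0.6730.
Q* = √(2DS / (H(1 − d/p))) = √(2 × 82,720 × 381 / (7.05 × 0.6730)).
= √(63,032,640 / 4.745) ≈ 3644.741.

Q* ≈ 3,644.7 wafers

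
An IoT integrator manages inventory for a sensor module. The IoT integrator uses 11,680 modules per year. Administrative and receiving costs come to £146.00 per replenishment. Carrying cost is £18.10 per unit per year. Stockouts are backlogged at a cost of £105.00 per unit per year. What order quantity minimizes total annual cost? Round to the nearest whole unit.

Q* ≈ 470 modules

With planned backorders, Q* = √(2DS/H) · √((H+B)/B).
√(2DS/H) = √(2 × 11,680 × 146 / 18.1) = 434.084.
√((H+B)/B) = √((18.1+105)/105) = 1.0828.
Q* ≈ 470.011.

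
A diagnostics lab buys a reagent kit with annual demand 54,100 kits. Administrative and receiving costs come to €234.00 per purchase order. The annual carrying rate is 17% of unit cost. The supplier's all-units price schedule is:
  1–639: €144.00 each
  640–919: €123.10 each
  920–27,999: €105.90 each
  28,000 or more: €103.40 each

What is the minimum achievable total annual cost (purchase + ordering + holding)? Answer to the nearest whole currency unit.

TC* ≈ €5,750,540

Holding cost per unit per year at price C is H = 0.17·C.
Candidates are each tier's EOQ (if it falls in that tier) and each price-break quantity.
Tier 1 (€144.00): EOQ = 1017.0 exceeds tier's upper bound 639, so this tier is dominated.
Tier 2 (€123.10): EOQ = 1099.9 exceeds tier's upper bound 919, so this tier is dominated.
EOQ at €105.90 = 1185.9 (feasible in tier 3): TC = 54,100×€105.90 + (54,100/1185.9)×234 + (1185.9/2)×0.17×€105.90 = €5,750,539.81.
EOQ at €103.40 = 1200.2 < 28000, so use break Q=28000: TC = 54,100×€103.40 + (54,100/28000.0)×234 + (28000.0/2)×0.17×€103.40 = €5,840,484.12.
Lowest total cost among the candidates is at Q = 1185.9.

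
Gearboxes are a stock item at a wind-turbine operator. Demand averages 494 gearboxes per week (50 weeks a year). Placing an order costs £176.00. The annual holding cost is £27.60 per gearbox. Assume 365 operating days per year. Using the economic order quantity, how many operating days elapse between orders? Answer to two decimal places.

T ≈ 8.29 days

Annual demand D = 494 × 50 = 24,700.
EOQ = √(2DS/H) = √(2 × 24,700 × 176 / 27.6) ≈ 561.26.
Cycle time = Q*/D × 365 = 561.26 / 24,700 × 365 ≈ 8.294 days.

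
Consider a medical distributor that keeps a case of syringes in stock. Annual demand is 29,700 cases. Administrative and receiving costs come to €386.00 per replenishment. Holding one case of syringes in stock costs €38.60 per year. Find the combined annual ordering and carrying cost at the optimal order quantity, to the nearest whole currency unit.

TC* ≈ €29,750

Q* = √(2DS/H) = √(2 × 29,700 × 386 / 38.6) ≈ 770.71.
At Q*, ordering cost (D/Q*)S equals holding cost (Q*/2)H, each = √(DSH/2).
Minimum total = √(2DSH) = √(2 × 29,700 × 386 × 38.6) ≈ 29749.559.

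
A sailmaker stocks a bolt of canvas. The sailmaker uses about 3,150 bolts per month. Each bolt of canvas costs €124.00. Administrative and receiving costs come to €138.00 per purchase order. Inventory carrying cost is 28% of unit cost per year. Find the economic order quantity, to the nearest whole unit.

Q* ≈ 548 bolts

Annual demand D = 3,150 × 12 = 37,800.
Holding cost H = 0.28 × €124.00 = €34.7200 per unit per year.
EOQ = √(2DS / H) = √(2 × 37,800 × 138 / 34.72).
= √(10,432,800 / 34.72) = √300,483.871 ≈ 548.164.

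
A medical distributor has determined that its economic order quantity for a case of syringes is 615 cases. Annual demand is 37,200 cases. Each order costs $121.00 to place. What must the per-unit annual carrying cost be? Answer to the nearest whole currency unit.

Invert the EOQ relation Q*² = 2DS/H.
From Q* = √(2DS/H): H = 2DS / Q*² = 2 × 37,200 × 121 / 615² = 23.8017.

H ≈ $24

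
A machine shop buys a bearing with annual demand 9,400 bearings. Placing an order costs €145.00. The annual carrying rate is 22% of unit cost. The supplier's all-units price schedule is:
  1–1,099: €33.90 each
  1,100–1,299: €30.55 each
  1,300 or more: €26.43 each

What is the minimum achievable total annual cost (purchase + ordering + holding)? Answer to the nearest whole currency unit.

Holding cost per unit per year at price C is H = 0.22·C.
Evaluate total cost at each tier's feasible EOQ or, if the EOQ is below the tier, at the tier's minimum quantity.
EOQ at €33.90 = 604.6 (feasible in tier 1): TC = 9,400×€33.90 + (9,400/604.6)×145 + (604.6/2)×0.22×€33.90 = €323,168.94.
EOQ at €30.55 = 636.9 < 1100, so use break Q=1100: TC = 9,400×€30.55 + (9,400/1100.0)×145 + (1100.0/2)×0.22×€30.55 = €292,105.64.
EOQ at €26.43 = 684.7 < 1300, so use break Q=1300: TC = 9,400×€26.43 + (9,400/1300.0)×145 + (1300.0/2)×0.22×€26.43 = €253,269.95.
Lowest total cost among the candidates is at Q = 1300.0.

TC* ≈ €253,270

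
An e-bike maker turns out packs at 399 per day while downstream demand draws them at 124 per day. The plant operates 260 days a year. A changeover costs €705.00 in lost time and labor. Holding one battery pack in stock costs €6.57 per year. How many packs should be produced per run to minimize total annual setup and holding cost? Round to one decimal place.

Q* ≈ 3,168.4 packs

Annual demand D = 124 × 260 = 32,240.
Production build-up factor (1 − d/p) = 1 − 124/399 = 0.6892.
Q* = √(2DS / (H(1 − d/p))) = √(2 × 32,240 × 705 / (6.57 × 0.6892)).
= √(45,458,400 / 4.5282) ≈ 3168.433.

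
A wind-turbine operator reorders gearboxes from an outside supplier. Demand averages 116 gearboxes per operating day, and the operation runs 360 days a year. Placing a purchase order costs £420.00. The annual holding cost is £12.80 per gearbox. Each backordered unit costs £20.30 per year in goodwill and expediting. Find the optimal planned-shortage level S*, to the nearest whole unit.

Annual demand D = 116 × 360 = 41,760.
With planned backorders, Q* = √(2DS/H) · √((H+B)/B).
√(2DS/H) = √(2 × 41,760 × 420 / 12.8) = 1655.446.
√((H+B)/B) = √((12.8+20.3)/20.3) = 1.2769.
Q* ≈ 2113.883.
S* = Q* · H/(H+B) = 2113.883 × 12.8/33.1 ≈ 817.453.

S* ≈ 817 gearboxes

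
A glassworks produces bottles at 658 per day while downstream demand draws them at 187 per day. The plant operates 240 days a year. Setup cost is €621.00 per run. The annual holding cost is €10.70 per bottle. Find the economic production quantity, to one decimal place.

Q* ≈ 2,697.7 bottles

Annual demand D = 187 × 240 = 44,880.
Production build-up factor (1 − d/p) = 1 − 187/658 = 0.7158.
Q* = √(2DS / (H(1 − d/p))) = √(2 × 44,880 × 621 / (10.7 × 0.7158)).
= √(55,740,960 / 7.6591) ≈ 2697.726.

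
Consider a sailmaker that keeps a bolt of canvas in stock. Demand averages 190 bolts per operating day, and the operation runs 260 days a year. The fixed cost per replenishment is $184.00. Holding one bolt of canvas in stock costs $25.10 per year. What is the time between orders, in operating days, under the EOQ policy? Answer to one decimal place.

T ≈ 4.5 days

Annual demand D = 190 × 260 = 49,400.
Q* = √(2DS/H) = √(2 × 49,400 × 184 / 25.1) ≈ 851.04.
Cycle time = Q*/D × 260 = 851.04 / 49,400 × 260 ≈ 4.479 days.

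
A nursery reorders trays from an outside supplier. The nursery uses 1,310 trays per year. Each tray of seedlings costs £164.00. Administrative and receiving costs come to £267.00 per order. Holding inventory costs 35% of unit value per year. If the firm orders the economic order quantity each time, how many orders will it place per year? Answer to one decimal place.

N ≈ 11.9 orders per year

Holding cost H = 0.35 × £164.00 = £57.4000 per unit per year.
Q* = √(2DS/H) = √(2 × 1,310 × 267 / 57.4) ≈ 110.40.
Orders per year = D / Q* = 1,310 / 110.40 ≈ 11.866.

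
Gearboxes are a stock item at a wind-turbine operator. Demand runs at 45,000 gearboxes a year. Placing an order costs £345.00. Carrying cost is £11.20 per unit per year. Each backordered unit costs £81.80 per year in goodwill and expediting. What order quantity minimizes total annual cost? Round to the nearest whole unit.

Q* ≈ 1,775 gearboxes

With planned backorders, Q* = √(2DS/H) · √((H+B)/B).
√(2DS/H) = √(2 × 45,000 × 345 / 11.2) = 1665.029.
√((H+B)/B) = √((11.2+81.8)/81.8) = 1.0663.
Q* ≈ 1775.361.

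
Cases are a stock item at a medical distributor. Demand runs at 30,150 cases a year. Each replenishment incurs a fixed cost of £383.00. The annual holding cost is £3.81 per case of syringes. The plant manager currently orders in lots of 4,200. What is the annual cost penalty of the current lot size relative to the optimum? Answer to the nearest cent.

EOQ = √(2DS/H) = √(2 × 30,150 × 383 / 3.81) ≈ 2462.04.
Cost at Q* = (D/Q*)S + (Q*/2)H = √(2DSH) ≈ £9,380.38.
Cost at Q = 4,200: (30,150/4,200)×383 + (4,200/2)×3.81 = £2,749.39 + £8,001.00 = £10,750.39.
Excess = £10,750.39 − £9,380.38 = £1,370.01.

Extra cost ≈ £1,370.01 per year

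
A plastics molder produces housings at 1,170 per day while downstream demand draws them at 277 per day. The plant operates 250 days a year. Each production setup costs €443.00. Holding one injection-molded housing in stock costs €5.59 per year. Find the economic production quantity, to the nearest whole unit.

Q* ≈ 3,792 housings

Annual demand D = 277 × 250 = 69,250.
Production build-up factor (1 − d/p) = 1 − 277/1,170 = 0.7632.
Q* = √(2DS / (H(1 − d/p))) = √(2 × 69,250 × 443 / (5.59 × 0.7632)).
= √(61,355,500 / 4.2666) ≈ 3792.172.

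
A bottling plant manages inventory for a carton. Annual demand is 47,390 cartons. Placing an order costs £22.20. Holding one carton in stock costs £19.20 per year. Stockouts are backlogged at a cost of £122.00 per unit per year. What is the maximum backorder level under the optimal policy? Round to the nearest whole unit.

S* ≈ 48 cartons

With planned backorders, Q* = √(2DS/H) · √((H+B)/B).
√(2DS/H) = √(2 × 47,390 × 22.2 / 19.2) = 331.043.
√((H+B)/B) = √((19.2+122)/122) = 1.0758.
Q* ≈ 356.141.
S* = Q* · H/(H+B) = 356.141 × 19.2/141.2 ≈ 48.427.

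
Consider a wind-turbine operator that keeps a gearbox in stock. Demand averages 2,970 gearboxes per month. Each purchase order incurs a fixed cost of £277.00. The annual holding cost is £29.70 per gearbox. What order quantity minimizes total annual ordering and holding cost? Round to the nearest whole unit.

Annual demand D = 2,970 × 12 = 35,640.
EOQ = √(2DS / H) = √(2 × 35,640 × 277 / 29.7).
= √(19,744,560 / 29.7) = √664,800 ≈ 815.353.

Q* ≈ 815 gearboxes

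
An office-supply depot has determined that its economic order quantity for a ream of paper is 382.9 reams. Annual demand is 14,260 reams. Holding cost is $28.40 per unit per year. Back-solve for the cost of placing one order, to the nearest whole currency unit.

Squaring Q* = √(2DS/H) gives Q*² = 2DS/H.
From Q* = √(2DS/H): S = Q*²H / (2D) = 382.9² × 28.4 / (2 × 14,260) = 145.9955.

S ≈ $146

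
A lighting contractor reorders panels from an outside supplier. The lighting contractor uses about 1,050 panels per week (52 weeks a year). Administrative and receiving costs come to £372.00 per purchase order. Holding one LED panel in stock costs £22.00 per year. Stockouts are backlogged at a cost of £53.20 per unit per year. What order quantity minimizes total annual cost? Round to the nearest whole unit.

Annual demand D = 1,050 × 52 = 54,600.
With planned backorders, Q* = √(2DS/H) · √((H+B)/B).
√(2DS/H) = √(2 × 54,600 × 372 / 22) = 1358.850.
√((H+B)/B) = √((22+53.2)/53.2) = 1.1889.
Q* ≈ 1615.565.

Q* ≈ 1,616 panels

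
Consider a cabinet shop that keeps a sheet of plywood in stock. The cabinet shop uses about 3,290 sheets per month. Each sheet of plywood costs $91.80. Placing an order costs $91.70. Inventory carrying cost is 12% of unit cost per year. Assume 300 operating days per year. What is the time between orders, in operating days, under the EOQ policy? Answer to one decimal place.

T ≈ 6.2 days

Annual demand D = 3,290 × 12 = 39,480.
Holding cost H = 0.12 × $91.80 = $11.0160 per unit per year.
EOQ = √(2DS/H) = √(2 × 39,480 × 91.7 / 11.016) ≈ 810.73.
Cycle time = Q*/D × 300 = 810.73 / 39,480 × 300 ≈ 6.161 days.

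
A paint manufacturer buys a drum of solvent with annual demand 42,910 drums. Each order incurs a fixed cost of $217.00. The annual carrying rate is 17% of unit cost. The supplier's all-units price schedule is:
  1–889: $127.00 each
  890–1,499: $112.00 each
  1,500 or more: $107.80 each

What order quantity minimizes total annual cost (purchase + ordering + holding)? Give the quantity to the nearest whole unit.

Holding cost per unit per year at price C is H = 0.17·C.
For each price level, check whether its EOQ is feasible; otherwise the best quantity at that price is the breakpoint.
Tier 1 ($127.00): EOQ = 928.7 exceeds tier's upper bound 889, so this tier is dominated.
EOQ at $112.00 = 989.0 (feasible in tier 2): TC = 42,910×$112.00 + (42,910/989.0)×217 + (989.0/2)×0.17×$112.00 = $4,824,750.32.
EOQ at $107.80 = 1008.1 < 1500, so use break Q=1500: TC = 42,910×$107.80 + (42,910/1500.0)×217 + (1500.0/2)×0.17×$107.80 = $4,645,650.15.
Lowest total cost is $4,645,650.15 at Q = 1500.0.

Q* ≈ 1,500 drums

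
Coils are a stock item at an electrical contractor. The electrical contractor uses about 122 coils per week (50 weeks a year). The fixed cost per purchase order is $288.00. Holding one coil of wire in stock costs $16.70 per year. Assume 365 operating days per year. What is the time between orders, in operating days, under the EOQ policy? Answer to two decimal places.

T ≈ 27.45 days

Annual demand D = 122 × 50 = 6,100.
EOQ = √(2DS/H) = √(2 × 6,100 × 288 / 16.7) ≈ 458.69.
Cycle time = Q*/D × 365 = 458.69 / 6,100 × 365 ≈ 27.446 days.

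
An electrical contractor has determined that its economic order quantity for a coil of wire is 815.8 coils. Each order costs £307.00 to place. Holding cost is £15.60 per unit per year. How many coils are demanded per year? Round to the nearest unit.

D ≈ 16,909 coils per year

Invert the EOQ relation Q*² = 2DS/H.
From Q* = √(2DS/H): D = Q*²H / (2S) = 815.8² × 15.6 / (2 × 307) = 16909.222.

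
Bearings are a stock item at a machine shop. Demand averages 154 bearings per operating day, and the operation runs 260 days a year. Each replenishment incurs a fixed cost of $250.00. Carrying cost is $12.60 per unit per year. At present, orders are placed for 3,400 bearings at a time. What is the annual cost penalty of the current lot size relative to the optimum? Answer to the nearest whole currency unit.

Extra cost ≈ $8,482 per year

Annual demand D = 154 × 260 = 40,040.
EOQ = √(2DS/H) = √(2 × 40,040 × 250 / 12.6) ≈ 1260.51.
Cost at Q* = (D/Q*)S + (Q*/2)H = √(2DSH) ≈ $15,882.44.
Cost at Q = 3,400: (40,040/3,400)×250 + (3,400/2)×12.6 = $2,944.12 + $21,420.00 = $24,364.12.
Excess = $24,364.12 − $15,882.44 = $8,481.67.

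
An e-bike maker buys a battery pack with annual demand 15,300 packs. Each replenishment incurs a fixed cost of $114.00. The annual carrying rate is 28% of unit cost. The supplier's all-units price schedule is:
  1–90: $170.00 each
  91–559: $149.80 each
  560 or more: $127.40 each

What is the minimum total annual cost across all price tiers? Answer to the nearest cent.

Holding cost per unit per year at price C is H = 0.28·C.
For each price level, check whether its EOQ is feasible; otherwise the best quantity at that price is the breakpoint.
Tier 1 ($170.00): EOQ = 270.7 exceeds tier's upper bound 90, so this tier is dominated.
EOQ at $149.80 = 288.4 (feasible in tier 2): TC = 15,300×$149.80 + (15,300/288.4)×114 + (288.4/2)×0.28×$149.80 = $2,304,036.17.
EOQ at $127.40 = 312.7 < 560, so use break Q=560: TC = 15,300×$127.40 + (15,300/560.0)×114 + (560.0/2)×0.28×$127.40 = $1,962,322.80.
Lowest total cost among the candidates is at Q = 560.0.

TC* ≈ $1,962,322.80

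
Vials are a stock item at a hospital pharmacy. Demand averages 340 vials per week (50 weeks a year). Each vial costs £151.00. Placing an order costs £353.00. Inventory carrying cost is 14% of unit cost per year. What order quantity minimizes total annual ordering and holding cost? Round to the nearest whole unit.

Annual demand D = 340 × 50 = 17,000.
Holding cost H = 0.14 × £151.00 = £21.1400 per unit per year.
EOQ = √(2DS / H) = √(2 × 17,000 × 353 / 21.14).
= √(12,002,000 / 21.14) = √567,738.8836 ≈ 753.484.

Q* ≈ 753 vials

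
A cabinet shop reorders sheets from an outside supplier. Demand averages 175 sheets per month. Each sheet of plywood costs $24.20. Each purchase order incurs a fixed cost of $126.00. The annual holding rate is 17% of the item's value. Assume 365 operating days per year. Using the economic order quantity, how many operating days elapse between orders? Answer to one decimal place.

T ≈ 62.3 days

Annual demand D = 175 × 12 = 2,100.
Holding cost H = 0.17 × $24.20 = $4.1140 per unit per year.
Q* = √(2DS/H) = √(2 × 2,100 × 126 / 4.114) ≈ 358.66.
Cycle time = Q*/D × 365 = 358.66 / 2,100 × 365 ≈ 62.338 days.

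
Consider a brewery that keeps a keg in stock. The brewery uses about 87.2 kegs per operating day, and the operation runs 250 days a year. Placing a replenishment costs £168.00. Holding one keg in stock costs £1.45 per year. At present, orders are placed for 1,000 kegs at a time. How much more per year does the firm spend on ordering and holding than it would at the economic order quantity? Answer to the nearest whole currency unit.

Annual demand D = 87.2 × 250 = 21,800.
EOQ = √(2DS/H) = √(2 × 21,800 × 168 / 1.45) ≈ 2247.57.
Cost at Q* = (D/Q*)S + (Q*/2)H = √(2DSH) ≈ £3,258.98.
Cost at Q = 1,000: (21,800/1,000)×168 + (1,000/2)×1.45 = £3,662.40 + £725.00 = £4,387.40.
Excess = £4,387.40 − £3,258.98 = £1,128.42.

Extra cost ≈ £1,128 per year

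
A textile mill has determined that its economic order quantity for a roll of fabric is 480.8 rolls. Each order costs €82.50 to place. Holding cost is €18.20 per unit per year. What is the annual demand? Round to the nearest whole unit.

D ≈ 25,499 rolls per year

Squaring Q* = √(2DS/H) gives Q*² = 2DS/H.
From Q* = √(2DS/H): D = Q*²H / (2S) = 480.8² × 18.2 / (2 × 82.5) = 25498.602.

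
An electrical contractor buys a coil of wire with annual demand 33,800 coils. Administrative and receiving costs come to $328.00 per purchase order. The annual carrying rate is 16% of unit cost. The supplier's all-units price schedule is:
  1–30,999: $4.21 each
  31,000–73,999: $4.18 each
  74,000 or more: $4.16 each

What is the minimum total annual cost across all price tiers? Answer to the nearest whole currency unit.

TC* ≈ $146,163

Holding cost per unit per year at price C is H = 0.16·C.
For each price level, check whether its EOQ is feasible; otherwise the best quantity at that price is the breakpoint.
EOQ at $4.21 = 5737.3 (feasible in tier 1): TC = 33,800×$4.21 + (33,800/5737.3)×328 + (5737.3/2)×0.16×$4.21 = $146,162.66.
EOQ at $4.18 = 5757.9 < 31000, so use break Q=31000: TC = 33,800×$4.18 + (33,800/31000.0)×328 + (31000.0/2)×0.16×$4.18 = $152,008.03.
EOQ at $4.16 = 5771.7 < 74000, so use break Q=74000: TC = 33,800×$4.16 + (33,800/74000.0)×328 + (74000.0/2)×0.16×$4.16 = $165,385.02.
Lowest total cost among the candidates is at Q = 5737.3.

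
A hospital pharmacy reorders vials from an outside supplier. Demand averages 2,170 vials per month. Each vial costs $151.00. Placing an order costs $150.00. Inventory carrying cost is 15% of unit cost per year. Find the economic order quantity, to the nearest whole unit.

Q* ≈ 587 vials

Annual demand D = 2,170 × 12 = 26,040.
Holding cost H = 0.15 × $151.00 = $22.6500 per unit per year.
EOQ = √(2DS / H) = √(2 × 26,040 × 150 / 22.65).
= √(7,812,000 / 22.65) = √344,900.6623 ≈ 587.282.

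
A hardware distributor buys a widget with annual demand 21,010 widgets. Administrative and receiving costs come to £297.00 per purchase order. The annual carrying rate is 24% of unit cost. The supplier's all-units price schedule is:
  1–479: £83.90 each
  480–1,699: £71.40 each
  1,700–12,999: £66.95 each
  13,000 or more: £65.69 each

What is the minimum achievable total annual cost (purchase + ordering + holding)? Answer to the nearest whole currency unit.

TC* ≈ £1,423,948

Holding cost per unit per year at price C is H = 0.24·C.
Evaluate total cost at each tier's feasible EOQ or, if the EOQ is below the tier, at the tier's minimum quantity.
Tier 1 (£83.90): EOQ = 787.3 exceeds tier's upper bound 479, so this tier is dominated.
EOQ at £71.40 = 853.4 (feasible in tier 2): TC = 21,010×£71.40 + (21,010/853.4)×297 + (853.4/2)×0.24×£71.40 = £1,514,737.82.
EOQ at £66.95 = 881.3 < 1700, so use break Q=1700: TC = 21,010×£66.95 + (21,010/1700.0)×297 + (1700.0/2)×0.24×£66.95 = £1,423,947.87.
EOQ at £65.69 = 889.7 < 13000, so use break Q=13000: TC = 21,010×£65.69 + (21,010/13000.0)×297 + (13000.0/2)×0.24×£65.69 = £1,483,103.30.
Lowest total cost among the candidates is at Q = 1700.0.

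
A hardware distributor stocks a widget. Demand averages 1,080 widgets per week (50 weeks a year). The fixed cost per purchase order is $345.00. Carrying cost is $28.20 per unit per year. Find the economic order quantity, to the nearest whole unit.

Q* ≈ 1,149 widgets

Annual demand D = 1,080 × 50 = 54,000.
EOQ = √(2DS / H) = √(2 × 54,000 × 345 / 28.2).
= √(37,260,000 / 28.2) = √1,321,276.5957 ≈ 1149.468.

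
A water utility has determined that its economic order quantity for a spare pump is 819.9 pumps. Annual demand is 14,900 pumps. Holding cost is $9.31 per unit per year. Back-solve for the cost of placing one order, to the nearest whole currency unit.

Invert the EOQ relation Q*² = 2DS/H.
From Q* = √(2DS/H): S = Q*²H / (2D) = 819.9² × 9.31 / (2 × 14,900) = 210.0174.

S ≈ $210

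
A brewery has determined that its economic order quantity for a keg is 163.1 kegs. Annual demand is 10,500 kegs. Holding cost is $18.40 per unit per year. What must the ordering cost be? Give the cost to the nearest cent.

S ≈ $23.31

Invert the EOQ relation Q*² = 2DS/H.
From Q* = √(2DS/H): S = Q*²H / (2D) = 163.1² × 18.4 / (2 × 10,500) = 23.3081.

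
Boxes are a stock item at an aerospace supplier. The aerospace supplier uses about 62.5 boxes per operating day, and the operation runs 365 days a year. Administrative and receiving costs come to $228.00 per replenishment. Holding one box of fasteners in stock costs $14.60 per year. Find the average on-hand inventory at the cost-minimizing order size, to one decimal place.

Annual demand D = 62.5 × 365 = 22,812.5.
EOQ = √(2DS/H) = √(2 × 22,812.5 × 228 / 14.6) ≈ 844.10.
Average inventory = Q*/2 ≈ 844.10 / 2 = 422.049.

Average inventory ≈ 422.0 boxes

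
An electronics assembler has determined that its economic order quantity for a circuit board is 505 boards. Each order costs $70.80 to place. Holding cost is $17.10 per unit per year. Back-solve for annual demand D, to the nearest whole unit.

Squaring Q* = √(2DS/H) gives Q*² = 2DS/H.
From Q* = √(2DS/H): D = Q*²H / (2S) = 505² × 17.1 / (2 × 70.8) = 30797.511.

D ≈ 30,798 boards per year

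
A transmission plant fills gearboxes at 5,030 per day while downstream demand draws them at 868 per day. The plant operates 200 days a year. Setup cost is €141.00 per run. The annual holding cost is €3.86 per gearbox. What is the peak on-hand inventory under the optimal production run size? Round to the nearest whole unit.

I_max ≈ 3,239 gearboxes

Annual demand D = 868 × 200 = 173,600.
Production build-up factor (1 − d/p) = 1 − 868/5,030 = 0.8274.
Q* = √(2DS / (H(1 − d/p))) = √(2 × 173,600 × 141 / (3.86 × 0.8274)).
= √(48,955,200 / 3.1939) ≈ 3915.063.
Maximum inventory = Q*(1 − d/p) = 3915.063 × 0.8274 ≈ 3239.461.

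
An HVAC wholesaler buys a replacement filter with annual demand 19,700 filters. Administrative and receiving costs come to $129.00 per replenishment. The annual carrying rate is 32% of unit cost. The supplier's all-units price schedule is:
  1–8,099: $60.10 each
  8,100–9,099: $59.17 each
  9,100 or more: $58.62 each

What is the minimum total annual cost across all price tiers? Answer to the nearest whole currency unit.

Holding cost per unit per year at price C is H = 0.32·C.
Evaluate total cost at each tier's feasible EOQ or, if the EOQ is below the tier, at the tier's minimum quantity.
EOQ at $60.10 = 514.1 (feasible in tier 1): TC = 19,700×$60.10 + (19,700/514.1)×129 + (514.1/2)×0.32×$60.10 = $1,193,856.79.
EOQ at $59.17 = 518.1 < 8100, so use break Q=8100: TC = 19,700×$59.17 + (19,700/8100.0)×129 + (8100.0/2)×0.32×$59.17 = $1,242,647.06.
EOQ at $58.62 = 520.5 < 9100, so use break Q=9100: TC = 19,700×$58.62 + (19,700/9100.0)×129 + (9100.0/2)×0.32×$58.62 = $1,240,443.98.
Lowest total cost among the candidates is at Q = 514.1.

TC* ≈ $1,193,857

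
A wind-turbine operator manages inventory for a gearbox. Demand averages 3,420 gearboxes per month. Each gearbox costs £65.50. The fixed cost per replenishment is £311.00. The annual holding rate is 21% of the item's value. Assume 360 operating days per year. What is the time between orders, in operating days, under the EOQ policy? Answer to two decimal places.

T ≈ 11.95 days

Annual demand D = 3,420 × 12 = 41,040.
Holding cost H = 0.21 × £65.50 = £13.7550 per unit per year.
The optimal lot size = √(2DS/H) = √(2 × 41,040 × 311 / 13.755) ≈ 1362.29.
Cycle time = Q*/D × 360 = 1362.29 / 41,040 × 360 ≈ 11.950 days.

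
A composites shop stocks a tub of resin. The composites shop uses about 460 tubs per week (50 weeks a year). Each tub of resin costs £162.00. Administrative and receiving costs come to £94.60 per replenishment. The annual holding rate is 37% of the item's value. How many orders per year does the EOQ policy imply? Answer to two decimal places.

Annual demand D = 460 × 50 = 23,000.
Holding cost H = 0.37 × £162.00 = £59.9400 per unit per year.
Q* = √(2DS/H) = √(2 × 23,000 × 94.6 / 59.94) ≈ 269.44.
Orders per year = D / Q* = 23,000 / 269.44 ≈ 85.361.

N ≈ 85.36 orders per year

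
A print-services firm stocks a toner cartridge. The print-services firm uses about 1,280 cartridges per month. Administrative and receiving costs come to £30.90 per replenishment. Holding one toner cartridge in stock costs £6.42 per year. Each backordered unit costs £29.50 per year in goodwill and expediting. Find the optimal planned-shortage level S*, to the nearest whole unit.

S* ≈ 76 cartridges

Annual demand D = 1,280 × 12 = 15,360.
With planned backorders, Q* = √(2DS/H) · √((H+B)/B).
√(2DS/H) = √(2 × 15,360 × 30.9 / 6.42) = 384.523.
√((H+B)/B) = √((6.42+29.5)/29.5) = 1.1035.
Q* ≈ 424.306.
S* = Q* · H/(H+B) = 424.306 × 6.42/35.92 ≈ 75.836.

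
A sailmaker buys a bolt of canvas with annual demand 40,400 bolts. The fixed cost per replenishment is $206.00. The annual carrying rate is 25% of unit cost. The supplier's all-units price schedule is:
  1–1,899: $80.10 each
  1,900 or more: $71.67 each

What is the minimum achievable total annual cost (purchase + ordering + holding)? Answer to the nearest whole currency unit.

TC* ≈ $2,916,870

Holding cost per unit per year at price C is H = 0.25·C.
Evaluate total cost at each tier's feasible EOQ or, if the EOQ is below the tier, at the tier's minimum quantity.
EOQ at $80.10 = 911.7 (feasible in tier 1): TC = 40,400×$80.10 + (40,400/911.7)×206 + (911.7/2)×0.25×$80.10 = $3,254,296.84.
EOQ at $71.67 = 963.8 < 1900, so use break Q=1900: TC = 40,400×$71.67 + (40,400/1900.0)×206 + (1900.0/2)×0.25×$71.67 = $2,916,869.84.
Lowest total cost among the candidates is at Q = 1900.0.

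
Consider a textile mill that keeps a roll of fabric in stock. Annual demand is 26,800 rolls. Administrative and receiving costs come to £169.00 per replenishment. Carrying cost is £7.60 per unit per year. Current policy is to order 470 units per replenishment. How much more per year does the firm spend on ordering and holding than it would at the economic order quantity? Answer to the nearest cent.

EOQ = √(2DS/H) = √(2 × 26,800 × 169 / 7.6) ≈ 1091.74.
Cost at Q* = (D/Q*)S + (Q*/2)H = √(2DSH) ≈ £8,297.22.
Cost at Q = 470: (26,800/470)×169 + (470/2)×7.6 = £9,636.60 + £1,786.00 = £11,422.60.
Excess = £11,422.60 − £8,297.22 = £3,125.38.

Extra cost ≈ £3,125.38 per year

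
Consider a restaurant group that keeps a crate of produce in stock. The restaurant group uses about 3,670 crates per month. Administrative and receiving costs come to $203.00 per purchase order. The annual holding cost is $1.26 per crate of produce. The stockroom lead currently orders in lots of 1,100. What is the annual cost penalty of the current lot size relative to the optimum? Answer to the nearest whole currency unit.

Extra cost ≈ $4,074 per year

Annual demand D = 3,670 × 12 = 44,040.
EOQ = √(2DS/H) = √(2 × 44,040 × 203 / 1.26) ≈ 3767.05.
Cost at Q* = (D/Q*)S + (Q*/2)H = √(2DSH) ≈ $4,746.48.
Cost at Q = 1,100: (44,040/1,100)×203 + (1,100/2)×1.26 = $8,127.38 + $693.00 = $8,820.38.
Excess = $8,820.38 − $4,746.48 = $4,073.90.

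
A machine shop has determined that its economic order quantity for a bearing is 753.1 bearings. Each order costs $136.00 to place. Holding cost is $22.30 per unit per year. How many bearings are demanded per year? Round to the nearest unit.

Squaring Q* = √(2DS/H) gives Q*² = 2DS/H.
From Q* = √(2DS/H): D = Q*²H / (2S) = 753.1² × 22.3 / (2 × 136) = 46498.747.

D ≈ 46,499 bearings per year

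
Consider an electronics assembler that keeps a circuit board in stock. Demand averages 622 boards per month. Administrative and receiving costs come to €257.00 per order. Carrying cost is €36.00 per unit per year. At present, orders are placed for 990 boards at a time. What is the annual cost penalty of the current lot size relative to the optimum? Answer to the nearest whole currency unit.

Extra cost ≈ €8,005 per year

Annual demand D = 622 × 12 = 7,464.
EOQ = √(2DS/H) = √(2 × 7,464 × 257 / 36) ≈ 326.45.
Cost at Q* = (D/Q*)S + (Q*/2)H = √(2DSH) ≈ €11,752.19.
Cost at Q = 990: (7,464/990)×257 + (990/2)×36 = €1,937.62 + €17,820.00 = €19,757.62.
Excess = €19,757.62 − €11,752.19 = €8,005.44.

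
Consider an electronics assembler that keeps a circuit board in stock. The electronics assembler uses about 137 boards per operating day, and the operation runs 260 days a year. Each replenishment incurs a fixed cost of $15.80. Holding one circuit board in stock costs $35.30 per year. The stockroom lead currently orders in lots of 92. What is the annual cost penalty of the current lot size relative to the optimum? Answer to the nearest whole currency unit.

Extra cost ≈ $1,438 per year

Annual demand D = 137 × 260 = 35,620.
EOQ = √(2DS/H) = √(2 × 35,620 × 15.8 / 35.3) ≈ 178.57.
Cost at Q* = (D/Q*)S + (Q*/2)H = √(2DSH) ≈ $6,303.44.
Cost at Q = 92: (35,620/92)×15.8 + (92/2)×35.3 = $6,117.35 + $1,623.80 = $7,741.15.
Excess = $7,741.15 − $6,303.44 = $1,437.70.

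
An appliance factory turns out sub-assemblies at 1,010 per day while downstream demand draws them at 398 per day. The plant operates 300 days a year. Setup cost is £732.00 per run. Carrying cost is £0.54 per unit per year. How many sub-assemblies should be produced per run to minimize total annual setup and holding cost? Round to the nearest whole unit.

Annual demand D = 398 × 300 = 119,400.
Production build-up factor (1 − d/p) = 1 − 398/1,010 = 0.6059.
Q* = √(2DS / (H(1 − d/p))) = √(2 × 119,400 × 732 / (0.54 × 0.6059)).
= √(174,801,600 / 0.3272) ≈ 23113.238.

Q* ≈ 23,113 sub-assemblies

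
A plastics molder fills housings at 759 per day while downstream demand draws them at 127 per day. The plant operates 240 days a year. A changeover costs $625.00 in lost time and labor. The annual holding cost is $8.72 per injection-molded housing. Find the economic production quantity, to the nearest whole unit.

Annual demand D = 127 × 240 = 30,480.
Production build-up factor (1 − d/p) = 1 − 127/759 = 0.8327.
Q* = √(2DS / (H(1 − d/p))) = √(2 × 30,480 × 625 / (8.72 × 0.8327)).
= √(38,100,000 / 7.2609) ≈ 2290.691.

Q* ≈ 2,291 housings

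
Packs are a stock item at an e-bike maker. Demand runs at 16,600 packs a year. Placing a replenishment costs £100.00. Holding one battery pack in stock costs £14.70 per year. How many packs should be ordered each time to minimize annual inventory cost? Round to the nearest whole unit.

Q* ≈ 475 packs

EOQ = √(2DS / H) = √(2 × 16,600 × 100 / 14.7).
= √(3,320,000 / 14.7) = √225,850.3401 ≈ 475.237.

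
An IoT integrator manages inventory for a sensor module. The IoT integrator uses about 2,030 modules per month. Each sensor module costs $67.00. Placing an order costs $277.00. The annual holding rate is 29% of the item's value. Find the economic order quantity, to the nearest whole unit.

Q* ≈ 833 modules

Annual demand D = 2,030 × 12 = 24,360.
Holding cost H = 0.29 × $67.00 = $19.4300 per unit per year.
EOQ = √(2DS / H) = √(2 × 24,360 × 277 / 19.43).
= √(13,495,440 / 19.43) = √694,567.1642 ≈ 833.407.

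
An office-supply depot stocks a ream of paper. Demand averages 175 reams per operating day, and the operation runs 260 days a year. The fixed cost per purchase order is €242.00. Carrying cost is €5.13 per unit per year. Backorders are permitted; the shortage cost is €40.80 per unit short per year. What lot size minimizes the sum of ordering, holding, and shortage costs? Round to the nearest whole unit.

Q* ≈ 2,198 reams

Annual demand D = 175 × 260 = 45,500.
With planned backorders, Q* = √(2DS/H) · √((H+B)/B).
√(2DS/H) = √(2 × 45,500 × 242 / 5.13) = 2071.904.
√((H+B)/B) = √((5.13+40.8)/40.8) = 1.0610.
Q* ≈ 2198.304.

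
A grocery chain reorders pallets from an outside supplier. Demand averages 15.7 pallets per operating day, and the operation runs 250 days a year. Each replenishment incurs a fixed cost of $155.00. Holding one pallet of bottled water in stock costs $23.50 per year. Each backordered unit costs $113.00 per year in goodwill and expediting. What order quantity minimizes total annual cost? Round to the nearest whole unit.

Annual demand D = 15.7 × 250 = 3,925.
With planned backorders, Q* = √(2DS/H) · √((H+B)/B).
√(2DS/H) = √(2 × 3,925 × 155 / 23.5) = 227.545.
√((H+B)/B) = √((23.5+113)/113) = 1.0991.
Q* ≈ 250.089.

Q* ≈ 250 pallets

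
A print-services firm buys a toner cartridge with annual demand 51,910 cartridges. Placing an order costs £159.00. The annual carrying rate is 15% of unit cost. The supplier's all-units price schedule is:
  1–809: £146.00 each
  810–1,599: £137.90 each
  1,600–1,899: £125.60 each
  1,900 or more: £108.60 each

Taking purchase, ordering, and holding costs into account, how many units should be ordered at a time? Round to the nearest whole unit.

Holding cost per unit per year at price C is H = 0.15·C.
Candidates are each tier's EOQ (if it falls in that tier) and each price-break quantity.
Tier 1 (£146.00): EOQ = 868.2 exceeds tier's upper bound 809, so this tier is dominated.
EOQ at £137.90 = 893.3 (feasible in tier 2): TC = 51,910×£137.90 + (51,910/893.3)×159 + (893.3/2)×0.15×£137.90 = £7,176,867.51.
EOQ at £125.60 = 936.0 < 1600, so use break Q=1600: TC = 51,910×£125.60 + (51,910/1600.0)×159 + (1600.0/2)×0.15×£125.60 = £6,540,126.56.
EOQ at £108.60 = 1006.7 < 1900, so use break Q=1900: TC = 51,910×£108.60 + (51,910/1900.0)×159 + (1900.0/2)×0.15×£108.60 = £5,657,245.55.
Lowest total cost is £5,657,245.55 at Q = 1900.0.

Q* ≈ 1,900 cartridges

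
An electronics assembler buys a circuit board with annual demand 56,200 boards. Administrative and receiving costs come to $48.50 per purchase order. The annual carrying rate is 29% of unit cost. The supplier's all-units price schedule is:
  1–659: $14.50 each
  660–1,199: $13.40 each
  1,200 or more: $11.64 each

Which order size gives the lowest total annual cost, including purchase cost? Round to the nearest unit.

Holding cost per unit per year at price C is H = 0.29·C.
Evaluate total cost at each tier's feasible EOQ or, if the EOQ is below the tier, at the tier's minimum quantity.
Tier 1 ($14.50): EOQ = 1138.6 exceeds tier's upper bound 659, so this tier is dominated.
EOQ at $13.40 = 1184.4 (feasible in tier 2): TC = 56,200×$13.40 + (56,200/1184.4)×48.5 + (1184.4/2)×0.29×$13.40 = $757,682.62.
EOQ at $11.64 = 1270.8 (feasible in tier 3): TC = 56,200×$11.64 + (56,200/1270.8)×48.5 + (1270.8/2)×0.29×$11.64 = $658,457.73.
Lowest total cost is $658,457.73 at Q = 1270.8.

Q* ≈ 1,271 boards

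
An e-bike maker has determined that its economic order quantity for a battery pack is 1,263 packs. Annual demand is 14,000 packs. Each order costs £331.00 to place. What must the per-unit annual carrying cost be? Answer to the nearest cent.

H ≈ £5.81

Invert the EOQ relation Q*² = 2DS/H.
From Q* = √(2DS/H): H = 2DS / Q*² = 2 × 14,000 × 331 / 1,263² = 5.8100.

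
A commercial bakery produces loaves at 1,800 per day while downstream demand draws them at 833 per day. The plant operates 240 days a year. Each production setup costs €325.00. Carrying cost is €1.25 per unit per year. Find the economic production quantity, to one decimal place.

Annual demand D = 833 × 240 = 199,920.
Production build-up factor (1 − d/p) = 1 − 833/1,800 = 0.5372.
Q* = √(2DS / (H(1 − d/p))) = √(2 × 199,920 × 325 / (1.25 × 0.5372)).
= √(129,948,000 / 0.6715) ≈ 13910.822.

Q* ≈ 13,910.8 loaves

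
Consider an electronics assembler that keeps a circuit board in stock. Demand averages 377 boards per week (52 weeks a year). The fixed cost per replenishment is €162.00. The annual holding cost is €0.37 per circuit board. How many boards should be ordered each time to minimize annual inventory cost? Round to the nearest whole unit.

Q* ≈ 4,143 boards

Annual demand D = 377 × 52 = 19,604.
EOQ = √(2DS / H) = √(2 × 19,604 × 162 / 0.37).
= √(6,351,696 / 0.37) = √17,166,745.9459 ≈ 4143.277.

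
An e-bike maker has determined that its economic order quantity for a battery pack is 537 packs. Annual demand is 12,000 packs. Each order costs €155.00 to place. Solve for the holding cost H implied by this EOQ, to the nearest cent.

The basic EOQ model gives Q* = √(2DS/H); rearrange for the unknown.
From Q* = √(2DS/H): H = 2DS / Q*² = 2 × 12,000 × 155 / 537² = 12.9001.

H ≈ €12.90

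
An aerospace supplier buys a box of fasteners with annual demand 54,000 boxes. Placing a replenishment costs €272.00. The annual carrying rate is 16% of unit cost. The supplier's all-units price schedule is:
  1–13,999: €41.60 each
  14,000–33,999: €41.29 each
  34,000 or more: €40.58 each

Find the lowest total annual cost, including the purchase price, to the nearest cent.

TC* ≈ €2,260,383.08

Holding cost per unit per year at price C is H = 0.16·C.
Candidates are each tier's EOQ (if it falls in that tier) and each price-break quantity.
EOQ at €41.60 = 2100.8 (feasible in tier 1): TC = 54,000×€41.60 + (54,000/2100.8)×272 + (2100.8/2)×0.16×€41.60 = €2,260,383.08.
EOQ at €41.29 = 2108.7 < 14000, so use break Q=14000: TC = 54,000×€41.29 + (54,000/14000.0)×272 + (14000.0/2)×0.16×€41.29 = €2,276,953.94.
EOQ at €40.58 = 2127.1 < 34000, so use break Q=34000: TC = 54,000×€40.58 + (54,000/34000.0)×272 + (34000.0/2)×0.16×€40.58 = €2,302,129.60.
Lowest total cost among the candidates is at Q = 2100.8.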